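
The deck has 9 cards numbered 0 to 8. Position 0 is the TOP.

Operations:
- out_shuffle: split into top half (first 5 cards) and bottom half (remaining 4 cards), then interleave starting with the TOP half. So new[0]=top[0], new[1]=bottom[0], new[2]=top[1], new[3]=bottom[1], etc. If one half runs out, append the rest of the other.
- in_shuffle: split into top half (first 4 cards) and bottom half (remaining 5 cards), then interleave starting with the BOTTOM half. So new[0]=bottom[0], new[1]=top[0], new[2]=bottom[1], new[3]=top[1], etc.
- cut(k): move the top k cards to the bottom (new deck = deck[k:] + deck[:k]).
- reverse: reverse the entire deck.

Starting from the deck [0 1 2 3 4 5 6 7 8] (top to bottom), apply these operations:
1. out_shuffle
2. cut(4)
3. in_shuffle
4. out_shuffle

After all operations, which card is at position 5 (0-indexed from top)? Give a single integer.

Answer: 8

Derivation:
After op 1 (out_shuffle): [0 5 1 6 2 7 3 8 4]
After op 2 (cut(4)): [2 7 3 8 4 0 5 1 6]
After op 3 (in_shuffle): [4 2 0 7 5 3 1 8 6]
After op 4 (out_shuffle): [4 3 2 1 0 8 7 6 5]
Position 5: card 8.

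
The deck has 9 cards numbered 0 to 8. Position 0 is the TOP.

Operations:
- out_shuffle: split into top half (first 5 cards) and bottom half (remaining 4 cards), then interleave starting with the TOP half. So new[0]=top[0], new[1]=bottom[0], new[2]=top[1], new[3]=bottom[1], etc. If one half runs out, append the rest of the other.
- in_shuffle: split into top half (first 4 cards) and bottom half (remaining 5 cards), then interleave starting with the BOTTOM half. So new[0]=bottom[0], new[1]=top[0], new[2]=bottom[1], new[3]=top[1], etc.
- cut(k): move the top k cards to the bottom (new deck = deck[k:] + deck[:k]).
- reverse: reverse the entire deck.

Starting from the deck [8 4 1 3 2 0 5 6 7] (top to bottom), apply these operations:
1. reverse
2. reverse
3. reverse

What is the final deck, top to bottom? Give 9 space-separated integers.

After op 1 (reverse): [7 6 5 0 2 3 1 4 8]
After op 2 (reverse): [8 4 1 3 2 0 5 6 7]
After op 3 (reverse): [7 6 5 0 2 3 1 4 8]

Answer: 7 6 5 0 2 3 1 4 8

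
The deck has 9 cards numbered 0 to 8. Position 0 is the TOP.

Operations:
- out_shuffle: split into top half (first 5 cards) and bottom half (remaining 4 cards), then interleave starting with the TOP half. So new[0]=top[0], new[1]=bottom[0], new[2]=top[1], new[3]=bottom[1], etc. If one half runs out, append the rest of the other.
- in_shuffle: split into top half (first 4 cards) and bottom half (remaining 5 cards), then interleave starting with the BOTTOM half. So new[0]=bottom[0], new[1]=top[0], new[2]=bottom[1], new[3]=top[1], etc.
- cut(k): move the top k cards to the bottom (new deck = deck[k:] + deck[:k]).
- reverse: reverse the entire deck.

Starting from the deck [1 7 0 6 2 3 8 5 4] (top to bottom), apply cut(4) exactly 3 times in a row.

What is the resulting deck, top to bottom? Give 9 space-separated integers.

Answer: 6 2 3 8 5 4 1 7 0

Derivation:
After op 1 (cut(4)): [2 3 8 5 4 1 7 0 6]
After op 2 (cut(4)): [4 1 7 0 6 2 3 8 5]
After op 3 (cut(4)): [6 2 3 8 5 4 1 7 0]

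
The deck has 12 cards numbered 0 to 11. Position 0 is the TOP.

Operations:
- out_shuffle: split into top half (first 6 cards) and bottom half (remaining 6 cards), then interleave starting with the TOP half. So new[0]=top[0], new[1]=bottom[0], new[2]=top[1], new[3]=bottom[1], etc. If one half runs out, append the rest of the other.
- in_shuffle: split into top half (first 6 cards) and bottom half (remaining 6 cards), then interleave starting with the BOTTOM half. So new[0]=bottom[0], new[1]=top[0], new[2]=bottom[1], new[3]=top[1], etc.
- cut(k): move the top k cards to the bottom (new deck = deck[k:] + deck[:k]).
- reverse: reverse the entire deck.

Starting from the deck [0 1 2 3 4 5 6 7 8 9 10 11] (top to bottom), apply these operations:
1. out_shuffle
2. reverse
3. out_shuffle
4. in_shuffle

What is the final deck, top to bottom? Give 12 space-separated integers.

After op 1 (out_shuffle): [0 6 1 7 2 8 3 9 4 10 5 11]
After op 2 (reverse): [11 5 10 4 9 3 8 2 7 1 6 0]
After op 3 (out_shuffle): [11 8 5 2 10 7 4 1 9 6 3 0]
After op 4 (in_shuffle): [4 11 1 8 9 5 6 2 3 10 0 7]

Answer: 4 11 1 8 9 5 6 2 3 10 0 7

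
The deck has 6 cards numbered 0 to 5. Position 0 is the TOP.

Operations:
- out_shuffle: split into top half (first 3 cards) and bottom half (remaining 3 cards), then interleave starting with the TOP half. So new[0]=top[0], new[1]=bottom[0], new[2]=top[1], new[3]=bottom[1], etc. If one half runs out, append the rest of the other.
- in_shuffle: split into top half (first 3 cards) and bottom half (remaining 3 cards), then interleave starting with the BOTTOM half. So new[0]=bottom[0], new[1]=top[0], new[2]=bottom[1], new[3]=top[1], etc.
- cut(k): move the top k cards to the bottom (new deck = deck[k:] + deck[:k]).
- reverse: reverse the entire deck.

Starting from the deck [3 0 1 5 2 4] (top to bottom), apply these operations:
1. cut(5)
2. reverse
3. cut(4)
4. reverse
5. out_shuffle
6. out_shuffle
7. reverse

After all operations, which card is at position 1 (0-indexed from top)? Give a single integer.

After op 1 (cut(5)): [4 3 0 1 5 2]
After op 2 (reverse): [2 5 1 0 3 4]
After op 3 (cut(4)): [3 4 2 5 1 0]
After op 4 (reverse): [0 1 5 2 4 3]
After op 5 (out_shuffle): [0 2 1 4 5 3]
After op 6 (out_shuffle): [0 4 2 5 1 3]
After op 7 (reverse): [3 1 5 2 4 0]
Position 1: card 1.

Answer: 1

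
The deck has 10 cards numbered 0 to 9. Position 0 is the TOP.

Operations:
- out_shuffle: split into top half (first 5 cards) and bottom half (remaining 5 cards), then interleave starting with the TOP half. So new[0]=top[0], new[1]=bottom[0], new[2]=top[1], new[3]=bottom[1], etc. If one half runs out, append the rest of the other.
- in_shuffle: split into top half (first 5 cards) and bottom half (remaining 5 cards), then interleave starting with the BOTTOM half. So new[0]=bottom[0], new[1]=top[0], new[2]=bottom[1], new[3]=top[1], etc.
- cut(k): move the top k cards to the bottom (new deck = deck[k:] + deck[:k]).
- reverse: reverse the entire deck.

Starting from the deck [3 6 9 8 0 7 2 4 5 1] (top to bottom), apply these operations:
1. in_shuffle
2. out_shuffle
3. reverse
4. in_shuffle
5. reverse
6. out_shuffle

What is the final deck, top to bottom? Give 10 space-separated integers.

Answer: 8 3 7 4 6 5 9 0 1 2

Derivation:
After op 1 (in_shuffle): [7 3 2 6 4 9 5 8 1 0]
After op 2 (out_shuffle): [7 9 3 5 2 8 6 1 4 0]
After op 3 (reverse): [0 4 1 6 8 2 5 3 9 7]
After op 4 (in_shuffle): [2 0 5 4 3 1 9 6 7 8]
After op 5 (reverse): [8 7 6 9 1 3 4 5 0 2]
After op 6 (out_shuffle): [8 3 7 4 6 5 9 0 1 2]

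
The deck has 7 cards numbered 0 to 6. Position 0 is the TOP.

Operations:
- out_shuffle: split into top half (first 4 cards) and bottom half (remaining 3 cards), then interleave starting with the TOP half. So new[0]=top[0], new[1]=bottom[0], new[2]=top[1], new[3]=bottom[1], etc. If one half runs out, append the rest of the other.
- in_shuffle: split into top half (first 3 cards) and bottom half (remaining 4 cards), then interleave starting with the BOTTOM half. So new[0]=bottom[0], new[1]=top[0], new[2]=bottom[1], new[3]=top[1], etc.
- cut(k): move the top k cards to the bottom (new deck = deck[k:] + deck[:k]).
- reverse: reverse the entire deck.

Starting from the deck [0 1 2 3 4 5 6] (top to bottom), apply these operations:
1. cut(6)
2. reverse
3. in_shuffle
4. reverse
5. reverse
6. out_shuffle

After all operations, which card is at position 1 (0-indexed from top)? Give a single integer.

After op 1 (cut(6)): [6 0 1 2 3 4 5]
After op 2 (reverse): [5 4 3 2 1 0 6]
After op 3 (in_shuffle): [2 5 1 4 0 3 6]
After op 4 (reverse): [6 3 0 4 1 5 2]
After op 5 (reverse): [2 5 1 4 0 3 6]
After op 6 (out_shuffle): [2 0 5 3 1 6 4]
Position 1: card 0.

Answer: 0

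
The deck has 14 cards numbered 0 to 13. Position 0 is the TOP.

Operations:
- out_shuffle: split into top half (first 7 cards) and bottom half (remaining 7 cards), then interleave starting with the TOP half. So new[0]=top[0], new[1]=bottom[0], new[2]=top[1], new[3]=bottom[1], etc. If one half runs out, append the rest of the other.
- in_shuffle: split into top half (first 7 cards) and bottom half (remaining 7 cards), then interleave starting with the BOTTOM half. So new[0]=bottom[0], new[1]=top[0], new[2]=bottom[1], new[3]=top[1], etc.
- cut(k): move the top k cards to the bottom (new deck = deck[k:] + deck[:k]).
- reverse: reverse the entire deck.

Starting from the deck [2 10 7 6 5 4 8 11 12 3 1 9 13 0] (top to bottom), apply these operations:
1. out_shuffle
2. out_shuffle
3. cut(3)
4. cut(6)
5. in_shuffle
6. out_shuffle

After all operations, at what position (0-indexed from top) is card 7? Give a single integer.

After op 1 (out_shuffle): [2 11 10 12 7 3 6 1 5 9 4 13 8 0]
After op 2 (out_shuffle): [2 1 11 5 10 9 12 4 7 13 3 8 6 0]
After op 3 (cut(3)): [5 10 9 12 4 7 13 3 8 6 0 2 1 11]
After op 4 (cut(6)): [13 3 8 6 0 2 1 11 5 10 9 12 4 7]
After op 5 (in_shuffle): [11 13 5 3 10 8 9 6 12 0 4 2 7 1]
After op 6 (out_shuffle): [11 6 13 12 5 0 3 4 10 2 8 7 9 1]
Card 7 is at position 11.

Answer: 11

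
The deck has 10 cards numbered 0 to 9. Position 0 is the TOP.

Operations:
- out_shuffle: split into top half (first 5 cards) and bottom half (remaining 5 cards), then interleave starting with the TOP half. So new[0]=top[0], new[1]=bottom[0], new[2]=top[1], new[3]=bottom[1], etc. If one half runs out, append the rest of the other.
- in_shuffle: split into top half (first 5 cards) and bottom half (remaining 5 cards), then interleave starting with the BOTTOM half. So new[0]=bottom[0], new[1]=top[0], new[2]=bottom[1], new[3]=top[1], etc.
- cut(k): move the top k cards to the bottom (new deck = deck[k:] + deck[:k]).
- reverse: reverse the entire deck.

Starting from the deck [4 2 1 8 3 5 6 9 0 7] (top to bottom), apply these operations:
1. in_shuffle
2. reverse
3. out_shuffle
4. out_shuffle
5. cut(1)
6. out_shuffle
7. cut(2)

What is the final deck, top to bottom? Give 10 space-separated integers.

After op 1 (in_shuffle): [5 4 6 2 9 1 0 8 7 3]
After op 2 (reverse): [3 7 8 0 1 9 2 6 4 5]
After op 3 (out_shuffle): [3 9 7 2 8 6 0 4 1 5]
After op 4 (out_shuffle): [3 6 9 0 7 4 2 1 8 5]
After op 5 (cut(1)): [6 9 0 7 4 2 1 8 5 3]
After op 6 (out_shuffle): [6 2 9 1 0 8 7 5 4 3]
After op 7 (cut(2)): [9 1 0 8 7 5 4 3 6 2]

Answer: 9 1 0 8 7 5 4 3 6 2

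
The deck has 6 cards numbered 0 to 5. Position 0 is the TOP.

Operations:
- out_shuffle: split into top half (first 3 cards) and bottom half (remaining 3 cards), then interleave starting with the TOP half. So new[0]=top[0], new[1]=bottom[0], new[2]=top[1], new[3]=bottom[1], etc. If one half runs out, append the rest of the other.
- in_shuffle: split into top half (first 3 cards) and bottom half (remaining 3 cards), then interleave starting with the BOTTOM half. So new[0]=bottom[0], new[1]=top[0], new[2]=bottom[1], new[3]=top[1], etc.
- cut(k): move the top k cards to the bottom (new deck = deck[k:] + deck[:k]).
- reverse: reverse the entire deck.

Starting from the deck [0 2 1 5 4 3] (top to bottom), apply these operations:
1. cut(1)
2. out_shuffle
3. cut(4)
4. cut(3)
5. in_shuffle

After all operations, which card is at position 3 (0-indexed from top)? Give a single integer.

After op 1 (cut(1)): [2 1 5 4 3 0]
After op 2 (out_shuffle): [2 4 1 3 5 0]
After op 3 (cut(4)): [5 0 2 4 1 3]
After op 4 (cut(3)): [4 1 3 5 0 2]
After op 5 (in_shuffle): [5 4 0 1 2 3]
Position 3: card 1.

Answer: 1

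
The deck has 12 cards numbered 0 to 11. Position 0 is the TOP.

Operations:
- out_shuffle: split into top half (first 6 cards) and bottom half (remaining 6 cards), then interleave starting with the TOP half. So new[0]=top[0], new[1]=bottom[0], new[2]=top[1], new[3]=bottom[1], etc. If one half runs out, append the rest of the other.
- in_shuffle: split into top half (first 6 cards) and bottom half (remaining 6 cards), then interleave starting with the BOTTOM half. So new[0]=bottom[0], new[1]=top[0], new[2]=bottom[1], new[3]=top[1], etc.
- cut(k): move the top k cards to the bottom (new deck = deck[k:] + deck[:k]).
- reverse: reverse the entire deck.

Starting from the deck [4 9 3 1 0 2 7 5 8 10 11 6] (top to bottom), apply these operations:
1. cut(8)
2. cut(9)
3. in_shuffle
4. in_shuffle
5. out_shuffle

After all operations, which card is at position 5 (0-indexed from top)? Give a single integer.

After op 1 (cut(8)): [8 10 11 6 4 9 3 1 0 2 7 5]
After op 2 (cut(9)): [2 7 5 8 10 11 6 4 9 3 1 0]
After op 3 (in_shuffle): [6 2 4 7 9 5 3 8 1 10 0 11]
After op 4 (in_shuffle): [3 6 8 2 1 4 10 7 0 9 11 5]
After op 5 (out_shuffle): [3 10 6 7 8 0 2 9 1 11 4 5]
Position 5: card 0.

Answer: 0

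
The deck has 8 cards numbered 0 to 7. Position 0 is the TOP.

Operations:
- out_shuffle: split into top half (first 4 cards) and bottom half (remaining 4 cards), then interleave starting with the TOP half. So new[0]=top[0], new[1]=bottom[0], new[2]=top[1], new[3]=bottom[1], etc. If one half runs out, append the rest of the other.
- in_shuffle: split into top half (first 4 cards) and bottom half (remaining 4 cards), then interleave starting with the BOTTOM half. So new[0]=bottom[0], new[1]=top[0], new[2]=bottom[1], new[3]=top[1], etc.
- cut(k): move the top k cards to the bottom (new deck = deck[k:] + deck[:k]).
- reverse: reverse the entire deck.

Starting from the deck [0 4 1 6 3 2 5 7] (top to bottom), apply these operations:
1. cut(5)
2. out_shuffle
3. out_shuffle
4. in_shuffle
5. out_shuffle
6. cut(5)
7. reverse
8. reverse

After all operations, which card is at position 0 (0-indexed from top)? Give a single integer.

After op 1 (cut(5)): [2 5 7 0 4 1 6 3]
After op 2 (out_shuffle): [2 4 5 1 7 6 0 3]
After op 3 (out_shuffle): [2 7 4 6 5 0 1 3]
After op 4 (in_shuffle): [5 2 0 7 1 4 3 6]
After op 5 (out_shuffle): [5 1 2 4 0 3 7 6]
After op 6 (cut(5)): [3 7 6 5 1 2 4 0]
After op 7 (reverse): [0 4 2 1 5 6 7 3]
After op 8 (reverse): [3 7 6 5 1 2 4 0]
Position 0: card 3.

Answer: 3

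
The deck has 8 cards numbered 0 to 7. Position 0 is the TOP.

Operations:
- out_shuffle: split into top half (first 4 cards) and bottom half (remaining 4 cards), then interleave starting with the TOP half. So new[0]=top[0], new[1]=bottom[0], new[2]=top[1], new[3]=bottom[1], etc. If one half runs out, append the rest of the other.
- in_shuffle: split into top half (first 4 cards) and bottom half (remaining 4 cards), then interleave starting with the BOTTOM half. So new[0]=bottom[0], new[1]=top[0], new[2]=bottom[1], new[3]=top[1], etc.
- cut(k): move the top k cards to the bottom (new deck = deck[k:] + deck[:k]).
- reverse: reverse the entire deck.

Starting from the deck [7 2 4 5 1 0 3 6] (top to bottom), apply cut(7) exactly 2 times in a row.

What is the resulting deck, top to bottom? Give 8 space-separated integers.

After op 1 (cut(7)): [6 7 2 4 5 1 0 3]
After op 2 (cut(7)): [3 6 7 2 4 5 1 0]

Answer: 3 6 7 2 4 5 1 0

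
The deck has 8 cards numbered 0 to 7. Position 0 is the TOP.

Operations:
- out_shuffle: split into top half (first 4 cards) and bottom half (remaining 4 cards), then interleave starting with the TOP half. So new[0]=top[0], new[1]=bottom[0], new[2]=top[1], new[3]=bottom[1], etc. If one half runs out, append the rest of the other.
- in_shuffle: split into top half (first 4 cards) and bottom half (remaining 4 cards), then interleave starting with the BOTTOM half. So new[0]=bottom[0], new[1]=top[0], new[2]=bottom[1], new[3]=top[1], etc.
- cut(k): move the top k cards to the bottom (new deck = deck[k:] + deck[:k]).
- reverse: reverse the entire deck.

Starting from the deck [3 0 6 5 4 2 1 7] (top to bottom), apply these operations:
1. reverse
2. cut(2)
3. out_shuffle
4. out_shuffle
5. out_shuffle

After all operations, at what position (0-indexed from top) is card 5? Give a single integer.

Answer: 2

Derivation:
After op 1 (reverse): [7 1 2 4 5 6 0 3]
After op 2 (cut(2)): [2 4 5 6 0 3 7 1]
After op 3 (out_shuffle): [2 0 4 3 5 7 6 1]
After op 4 (out_shuffle): [2 5 0 7 4 6 3 1]
After op 5 (out_shuffle): [2 4 5 6 0 3 7 1]
Card 5 is at position 2.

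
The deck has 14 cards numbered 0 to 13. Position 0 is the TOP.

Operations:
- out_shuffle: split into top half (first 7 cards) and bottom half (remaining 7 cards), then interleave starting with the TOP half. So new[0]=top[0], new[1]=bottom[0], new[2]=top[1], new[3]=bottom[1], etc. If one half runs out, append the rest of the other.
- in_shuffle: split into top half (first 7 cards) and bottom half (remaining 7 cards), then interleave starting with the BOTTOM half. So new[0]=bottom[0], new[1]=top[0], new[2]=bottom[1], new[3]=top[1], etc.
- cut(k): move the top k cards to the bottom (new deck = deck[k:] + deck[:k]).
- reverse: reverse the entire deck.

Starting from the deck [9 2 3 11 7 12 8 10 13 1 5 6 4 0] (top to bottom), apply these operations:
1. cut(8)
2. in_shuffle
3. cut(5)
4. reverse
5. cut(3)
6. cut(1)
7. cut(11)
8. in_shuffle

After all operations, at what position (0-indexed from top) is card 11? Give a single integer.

After op 1 (cut(8)): [13 1 5 6 4 0 9 2 3 11 7 12 8 10]
After op 2 (in_shuffle): [2 13 3 1 11 5 7 6 12 4 8 0 10 9]
After op 3 (cut(5)): [5 7 6 12 4 8 0 10 9 2 13 3 1 11]
After op 4 (reverse): [11 1 3 13 2 9 10 0 8 4 12 6 7 5]
After op 5 (cut(3)): [13 2 9 10 0 8 4 12 6 7 5 11 1 3]
After op 6 (cut(1)): [2 9 10 0 8 4 12 6 7 5 11 1 3 13]
After op 7 (cut(11)): [1 3 13 2 9 10 0 8 4 12 6 7 5 11]
After op 8 (in_shuffle): [8 1 4 3 12 13 6 2 7 9 5 10 11 0]
Card 11 is at position 12.

Answer: 12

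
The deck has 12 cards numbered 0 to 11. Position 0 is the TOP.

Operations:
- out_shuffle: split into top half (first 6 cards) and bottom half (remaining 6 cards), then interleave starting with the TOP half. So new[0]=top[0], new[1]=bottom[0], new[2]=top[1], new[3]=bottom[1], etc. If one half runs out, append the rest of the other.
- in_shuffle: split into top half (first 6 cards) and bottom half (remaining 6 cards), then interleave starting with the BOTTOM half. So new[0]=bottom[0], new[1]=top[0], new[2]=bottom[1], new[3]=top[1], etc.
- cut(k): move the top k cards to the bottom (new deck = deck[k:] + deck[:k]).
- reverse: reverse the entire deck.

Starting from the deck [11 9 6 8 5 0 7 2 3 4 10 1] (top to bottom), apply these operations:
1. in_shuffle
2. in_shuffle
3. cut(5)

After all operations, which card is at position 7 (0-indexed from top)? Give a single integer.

After op 1 (in_shuffle): [7 11 2 9 3 6 4 8 10 5 1 0]
After op 2 (in_shuffle): [4 7 8 11 10 2 5 9 1 3 0 6]
After op 3 (cut(5)): [2 5 9 1 3 0 6 4 7 8 11 10]
Position 7: card 4.

Answer: 4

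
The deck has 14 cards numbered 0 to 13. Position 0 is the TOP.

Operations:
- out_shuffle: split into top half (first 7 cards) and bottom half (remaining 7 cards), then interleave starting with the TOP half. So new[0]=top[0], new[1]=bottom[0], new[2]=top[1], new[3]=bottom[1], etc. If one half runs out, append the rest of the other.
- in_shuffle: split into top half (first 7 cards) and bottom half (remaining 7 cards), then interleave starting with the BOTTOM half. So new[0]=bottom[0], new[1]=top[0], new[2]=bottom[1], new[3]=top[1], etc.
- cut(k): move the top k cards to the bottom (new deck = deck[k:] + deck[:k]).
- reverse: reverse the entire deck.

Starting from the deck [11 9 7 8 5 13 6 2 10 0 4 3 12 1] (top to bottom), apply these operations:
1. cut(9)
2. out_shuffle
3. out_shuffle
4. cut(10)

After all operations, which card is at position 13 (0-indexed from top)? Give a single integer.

After op 1 (cut(9)): [0 4 3 12 1 11 9 7 8 5 13 6 2 10]
After op 2 (out_shuffle): [0 7 4 8 3 5 12 13 1 6 11 2 9 10]
After op 3 (out_shuffle): [0 13 7 1 4 6 8 11 3 2 5 9 12 10]
After op 4 (cut(10)): [5 9 12 10 0 13 7 1 4 6 8 11 3 2]
Position 13: card 2.

Answer: 2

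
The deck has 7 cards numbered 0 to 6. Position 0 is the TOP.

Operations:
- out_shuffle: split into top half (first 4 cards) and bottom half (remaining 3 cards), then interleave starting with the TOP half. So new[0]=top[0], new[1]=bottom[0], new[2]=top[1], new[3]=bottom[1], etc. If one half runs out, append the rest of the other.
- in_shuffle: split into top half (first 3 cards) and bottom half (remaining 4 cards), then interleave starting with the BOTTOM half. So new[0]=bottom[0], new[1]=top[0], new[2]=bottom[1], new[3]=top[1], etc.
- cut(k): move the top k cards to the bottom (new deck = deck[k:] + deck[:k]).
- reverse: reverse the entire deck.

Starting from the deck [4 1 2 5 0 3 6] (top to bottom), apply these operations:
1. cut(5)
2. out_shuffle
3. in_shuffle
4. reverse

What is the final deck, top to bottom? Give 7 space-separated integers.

After op 1 (cut(5)): [3 6 4 1 2 5 0]
After op 2 (out_shuffle): [3 2 6 5 4 0 1]
After op 3 (in_shuffle): [5 3 4 2 0 6 1]
After op 4 (reverse): [1 6 0 2 4 3 5]

Answer: 1 6 0 2 4 3 5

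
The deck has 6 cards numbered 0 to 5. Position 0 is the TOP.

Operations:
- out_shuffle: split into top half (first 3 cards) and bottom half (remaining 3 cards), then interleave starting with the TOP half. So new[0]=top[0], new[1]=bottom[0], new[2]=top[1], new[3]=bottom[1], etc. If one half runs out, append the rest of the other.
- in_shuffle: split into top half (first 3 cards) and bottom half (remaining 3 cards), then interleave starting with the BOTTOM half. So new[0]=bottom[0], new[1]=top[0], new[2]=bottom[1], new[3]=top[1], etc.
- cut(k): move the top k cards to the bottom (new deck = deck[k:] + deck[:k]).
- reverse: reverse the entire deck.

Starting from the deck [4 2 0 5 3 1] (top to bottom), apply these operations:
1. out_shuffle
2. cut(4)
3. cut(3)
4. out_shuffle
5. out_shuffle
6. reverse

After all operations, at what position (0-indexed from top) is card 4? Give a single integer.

Answer: 0

Derivation:
After op 1 (out_shuffle): [4 5 2 3 0 1]
After op 2 (cut(4)): [0 1 4 5 2 3]
After op 3 (cut(3)): [5 2 3 0 1 4]
After op 4 (out_shuffle): [5 0 2 1 3 4]
After op 5 (out_shuffle): [5 1 0 3 2 4]
After op 6 (reverse): [4 2 3 0 1 5]
Card 4 is at position 0.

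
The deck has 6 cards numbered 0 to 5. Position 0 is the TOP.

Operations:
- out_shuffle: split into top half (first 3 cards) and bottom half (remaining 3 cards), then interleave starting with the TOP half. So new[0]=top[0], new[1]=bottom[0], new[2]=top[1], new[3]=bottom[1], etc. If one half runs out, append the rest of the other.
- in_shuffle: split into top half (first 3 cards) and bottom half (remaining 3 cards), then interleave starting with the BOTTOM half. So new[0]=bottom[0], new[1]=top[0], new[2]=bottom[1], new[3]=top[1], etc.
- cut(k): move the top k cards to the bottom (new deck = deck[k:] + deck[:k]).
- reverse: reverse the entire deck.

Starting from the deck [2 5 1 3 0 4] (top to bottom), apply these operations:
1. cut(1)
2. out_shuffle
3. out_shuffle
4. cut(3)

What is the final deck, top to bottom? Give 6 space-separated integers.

Answer: 3 1 2 5 4 0

Derivation:
After op 1 (cut(1)): [5 1 3 0 4 2]
After op 2 (out_shuffle): [5 0 1 4 3 2]
After op 3 (out_shuffle): [5 4 0 3 1 2]
After op 4 (cut(3)): [3 1 2 5 4 0]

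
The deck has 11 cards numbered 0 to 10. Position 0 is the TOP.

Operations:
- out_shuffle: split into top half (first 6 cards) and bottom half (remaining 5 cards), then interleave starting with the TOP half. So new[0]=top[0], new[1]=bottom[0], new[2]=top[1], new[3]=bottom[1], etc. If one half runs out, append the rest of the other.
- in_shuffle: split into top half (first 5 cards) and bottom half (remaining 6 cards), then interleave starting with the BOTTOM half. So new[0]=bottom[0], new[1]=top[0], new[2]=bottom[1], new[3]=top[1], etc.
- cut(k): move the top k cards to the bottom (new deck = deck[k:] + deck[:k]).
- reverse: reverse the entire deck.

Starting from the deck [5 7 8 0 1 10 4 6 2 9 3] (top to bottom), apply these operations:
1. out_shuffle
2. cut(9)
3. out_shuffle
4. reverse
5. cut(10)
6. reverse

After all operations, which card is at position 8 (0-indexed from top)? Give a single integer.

After op 1 (out_shuffle): [5 4 7 6 8 2 0 9 1 3 10]
After op 2 (cut(9)): [3 10 5 4 7 6 8 2 0 9 1]
After op 3 (out_shuffle): [3 8 10 2 5 0 4 9 7 1 6]
After op 4 (reverse): [6 1 7 9 4 0 5 2 10 8 3]
After op 5 (cut(10)): [3 6 1 7 9 4 0 5 2 10 8]
After op 6 (reverse): [8 10 2 5 0 4 9 7 1 6 3]
Position 8: card 1.

Answer: 1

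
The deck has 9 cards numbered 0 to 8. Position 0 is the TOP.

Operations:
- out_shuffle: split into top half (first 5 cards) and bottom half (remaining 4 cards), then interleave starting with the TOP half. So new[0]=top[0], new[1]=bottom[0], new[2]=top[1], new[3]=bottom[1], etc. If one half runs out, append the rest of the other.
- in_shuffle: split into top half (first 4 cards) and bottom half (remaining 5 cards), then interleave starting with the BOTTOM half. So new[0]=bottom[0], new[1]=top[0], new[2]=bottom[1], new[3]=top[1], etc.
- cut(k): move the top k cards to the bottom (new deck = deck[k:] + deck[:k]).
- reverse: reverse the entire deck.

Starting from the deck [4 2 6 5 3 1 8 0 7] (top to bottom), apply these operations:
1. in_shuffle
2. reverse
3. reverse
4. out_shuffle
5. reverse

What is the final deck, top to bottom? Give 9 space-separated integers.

After op 1 (in_shuffle): [3 4 1 2 8 6 0 5 7]
After op 2 (reverse): [7 5 0 6 8 2 1 4 3]
After op 3 (reverse): [3 4 1 2 8 6 0 5 7]
After op 4 (out_shuffle): [3 6 4 0 1 5 2 7 8]
After op 5 (reverse): [8 7 2 5 1 0 4 6 3]

Answer: 8 7 2 5 1 0 4 6 3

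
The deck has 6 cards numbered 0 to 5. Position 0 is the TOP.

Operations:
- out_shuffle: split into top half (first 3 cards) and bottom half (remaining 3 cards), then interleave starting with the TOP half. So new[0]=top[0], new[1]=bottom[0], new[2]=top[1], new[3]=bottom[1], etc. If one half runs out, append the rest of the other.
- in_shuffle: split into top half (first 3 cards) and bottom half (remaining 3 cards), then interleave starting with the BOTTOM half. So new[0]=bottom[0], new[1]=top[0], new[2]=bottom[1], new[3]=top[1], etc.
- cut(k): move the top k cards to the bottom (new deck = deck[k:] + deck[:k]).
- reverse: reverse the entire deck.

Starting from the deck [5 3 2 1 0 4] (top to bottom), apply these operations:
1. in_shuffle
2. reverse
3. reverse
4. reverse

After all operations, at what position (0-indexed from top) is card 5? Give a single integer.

Answer: 4

Derivation:
After op 1 (in_shuffle): [1 5 0 3 4 2]
After op 2 (reverse): [2 4 3 0 5 1]
After op 3 (reverse): [1 5 0 3 4 2]
After op 4 (reverse): [2 4 3 0 5 1]
Card 5 is at position 4.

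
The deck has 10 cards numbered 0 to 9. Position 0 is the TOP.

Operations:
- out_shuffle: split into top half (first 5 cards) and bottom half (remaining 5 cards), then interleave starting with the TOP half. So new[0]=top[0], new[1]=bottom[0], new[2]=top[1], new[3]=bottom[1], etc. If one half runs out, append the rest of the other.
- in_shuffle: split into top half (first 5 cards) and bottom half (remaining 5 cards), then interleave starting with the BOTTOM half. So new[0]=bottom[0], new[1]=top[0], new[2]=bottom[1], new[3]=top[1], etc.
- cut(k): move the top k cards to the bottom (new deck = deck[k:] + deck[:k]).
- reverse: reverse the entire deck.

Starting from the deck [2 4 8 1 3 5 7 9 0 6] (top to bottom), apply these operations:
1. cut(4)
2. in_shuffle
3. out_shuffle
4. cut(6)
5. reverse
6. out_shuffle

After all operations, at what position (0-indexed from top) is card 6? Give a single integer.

Answer: 1

Derivation:
After op 1 (cut(4)): [3 5 7 9 0 6 2 4 8 1]
After op 2 (in_shuffle): [6 3 2 5 4 7 8 9 1 0]
After op 3 (out_shuffle): [6 7 3 8 2 9 5 1 4 0]
After op 4 (cut(6)): [5 1 4 0 6 7 3 8 2 9]
After op 5 (reverse): [9 2 8 3 7 6 0 4 1 5]
After op 6 (out_shuffle): [9 6 2 0 8 4 3 1 7 5]
Card 6 is at position 1.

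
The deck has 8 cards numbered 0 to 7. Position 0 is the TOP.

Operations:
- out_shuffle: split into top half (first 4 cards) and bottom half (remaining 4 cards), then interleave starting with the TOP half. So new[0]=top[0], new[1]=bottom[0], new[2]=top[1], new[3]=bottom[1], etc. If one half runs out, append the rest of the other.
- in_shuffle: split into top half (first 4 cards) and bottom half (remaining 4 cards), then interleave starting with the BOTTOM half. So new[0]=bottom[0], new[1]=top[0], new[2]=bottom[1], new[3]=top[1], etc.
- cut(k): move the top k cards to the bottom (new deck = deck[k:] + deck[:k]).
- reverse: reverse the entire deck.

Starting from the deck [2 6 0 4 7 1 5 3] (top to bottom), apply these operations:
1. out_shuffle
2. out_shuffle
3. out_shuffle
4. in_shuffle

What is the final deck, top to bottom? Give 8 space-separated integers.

After op 1 (out_shuffle): [2 7 6 1 0 5 4 3]
After op 2 (out_shuffle): [2 0 7 5 6 4 1 3]
After op 3 (out_shuffle): [2 6 0 4 7 1 5 3]
After op 4 (in_shuffle): [7 2 1 6 5 0 3 4]

Answer: 7 2 1 6 5 0 3 4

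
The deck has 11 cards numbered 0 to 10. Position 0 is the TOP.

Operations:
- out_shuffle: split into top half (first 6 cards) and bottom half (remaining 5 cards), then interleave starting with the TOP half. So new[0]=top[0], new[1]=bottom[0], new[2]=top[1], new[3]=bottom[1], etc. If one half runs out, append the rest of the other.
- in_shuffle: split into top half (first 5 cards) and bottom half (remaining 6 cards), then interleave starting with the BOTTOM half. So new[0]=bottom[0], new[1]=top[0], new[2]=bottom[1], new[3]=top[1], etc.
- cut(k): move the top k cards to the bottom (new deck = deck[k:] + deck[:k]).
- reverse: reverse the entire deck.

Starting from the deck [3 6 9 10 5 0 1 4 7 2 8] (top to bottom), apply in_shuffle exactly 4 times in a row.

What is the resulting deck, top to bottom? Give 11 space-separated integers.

After op 1 (in_shuffle): [0 3 1 6 4 9 7 10 2 5 8]
After op 2 (in_shuffle): [9 0 7 3 10 1 2 6 5 4 8]
After op 3 (in_shuffle): [1 9 2 0 6 7 5 3 4 10 8]
After op 4 (in_shuffle): [7 1 5 9 3 2 4 0 10 6 8]

Answer: 7 1 5 9 3 2 4 0 10 6 8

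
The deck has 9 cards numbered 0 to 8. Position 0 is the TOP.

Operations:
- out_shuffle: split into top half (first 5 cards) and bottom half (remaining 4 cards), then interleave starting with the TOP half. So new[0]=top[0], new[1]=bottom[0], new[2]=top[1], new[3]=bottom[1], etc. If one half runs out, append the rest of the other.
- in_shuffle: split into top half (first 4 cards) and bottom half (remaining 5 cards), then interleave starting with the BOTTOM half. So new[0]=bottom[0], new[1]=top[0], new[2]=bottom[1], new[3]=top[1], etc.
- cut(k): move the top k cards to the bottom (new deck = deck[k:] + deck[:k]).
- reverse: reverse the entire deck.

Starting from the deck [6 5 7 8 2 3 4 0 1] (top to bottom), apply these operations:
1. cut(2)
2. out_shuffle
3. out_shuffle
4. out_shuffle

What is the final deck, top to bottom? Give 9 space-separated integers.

Answer: 7 5 6 1 0 4 3 2 8

Derivation:
After op 1 (cut(2)): [7 8 2 3 4 0 1 6 5]
After op 2 (out_shuffle): [7 0 8 1 2 6 3 5 4]
After op 3 (out_shuffle): [7 6 0 3 8 5 1 4 2]
After op 4 (out_shuffle): [7 5 6 1 0 4 3 2 8]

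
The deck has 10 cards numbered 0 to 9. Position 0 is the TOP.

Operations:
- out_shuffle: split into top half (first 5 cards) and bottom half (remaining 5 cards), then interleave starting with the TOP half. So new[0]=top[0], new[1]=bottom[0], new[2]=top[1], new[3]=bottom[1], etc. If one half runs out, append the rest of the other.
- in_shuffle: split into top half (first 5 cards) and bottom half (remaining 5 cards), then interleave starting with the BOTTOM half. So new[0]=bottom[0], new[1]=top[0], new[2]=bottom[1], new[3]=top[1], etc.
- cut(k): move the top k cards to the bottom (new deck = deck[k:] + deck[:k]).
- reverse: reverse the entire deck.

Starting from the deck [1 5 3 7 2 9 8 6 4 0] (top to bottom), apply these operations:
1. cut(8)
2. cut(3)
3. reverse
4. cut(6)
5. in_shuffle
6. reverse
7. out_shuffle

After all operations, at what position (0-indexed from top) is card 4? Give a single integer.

Answer: 5

Derivation:
After op 1 (cut(8)): [4 0 1 5 3 7 2 9 8 6]
After op 2 (cut(3)): [5 3 7 2 9 8 6 4 0 1]
After op 3 (reverse): [1 0 4 6 8 9 2 7 3 5]
After op 4 (cut(6)): [2 7 3 5 1 0 4 6 8 9]
After op 5 (in_shuffle): [0 2 4 7 6 3 8 5 9 1]
After op 6 (reverse): [1 9 5 8 3 6 7 4 2 0]
After op 7 (out_shuffle): [1 6 9 7 5 4 8 2 3 0]
Card 4 is at position 5.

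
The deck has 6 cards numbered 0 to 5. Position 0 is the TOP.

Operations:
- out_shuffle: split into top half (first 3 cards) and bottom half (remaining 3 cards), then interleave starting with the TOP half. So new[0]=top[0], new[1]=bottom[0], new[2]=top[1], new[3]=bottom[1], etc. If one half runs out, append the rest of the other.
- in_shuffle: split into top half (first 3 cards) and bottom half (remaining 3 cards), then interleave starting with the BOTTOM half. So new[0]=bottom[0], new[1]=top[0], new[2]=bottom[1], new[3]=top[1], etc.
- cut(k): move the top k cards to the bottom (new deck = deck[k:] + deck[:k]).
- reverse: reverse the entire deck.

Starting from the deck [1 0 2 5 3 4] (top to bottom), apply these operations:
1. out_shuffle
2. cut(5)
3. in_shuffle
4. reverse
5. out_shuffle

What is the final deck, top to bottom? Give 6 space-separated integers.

Answer: 5 3 2 4 1 0

Derivation:
After op 1 (out_shuffle): [1 5 0 3 2 4]
After op 2 (cut(5)): [4 1 5 0 3 2]
After op 3 (in_shuffle): [0 4 3 1 2 5]
After op 4 (reverse): [5 2 1 3 4 0]
After op 5 (out_shuffle): [5 3 2 4 1 0]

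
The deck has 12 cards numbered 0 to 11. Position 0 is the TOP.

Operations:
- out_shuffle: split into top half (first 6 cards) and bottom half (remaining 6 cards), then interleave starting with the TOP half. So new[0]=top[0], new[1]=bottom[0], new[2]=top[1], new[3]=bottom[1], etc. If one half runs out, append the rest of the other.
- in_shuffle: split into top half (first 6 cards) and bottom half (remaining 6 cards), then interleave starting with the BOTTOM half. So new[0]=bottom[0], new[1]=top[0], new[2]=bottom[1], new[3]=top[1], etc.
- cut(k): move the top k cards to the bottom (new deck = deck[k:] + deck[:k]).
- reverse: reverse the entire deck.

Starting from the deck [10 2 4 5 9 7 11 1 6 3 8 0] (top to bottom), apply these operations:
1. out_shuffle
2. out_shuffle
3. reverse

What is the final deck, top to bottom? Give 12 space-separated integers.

Answer: 0 6 7 4 8 1 9 2 3 11 5 10

Derivation:
After op 1 (out_shuffle): [10 11 2 1 4 6 5 3 9 8 7 0]
After op 2 (out_shuffle): [10 5 11 3 2 9 1 8 4 7 6 0]
After op 3 (reverse): [0 6 7 4 8 1 9 2 3 11 5 10]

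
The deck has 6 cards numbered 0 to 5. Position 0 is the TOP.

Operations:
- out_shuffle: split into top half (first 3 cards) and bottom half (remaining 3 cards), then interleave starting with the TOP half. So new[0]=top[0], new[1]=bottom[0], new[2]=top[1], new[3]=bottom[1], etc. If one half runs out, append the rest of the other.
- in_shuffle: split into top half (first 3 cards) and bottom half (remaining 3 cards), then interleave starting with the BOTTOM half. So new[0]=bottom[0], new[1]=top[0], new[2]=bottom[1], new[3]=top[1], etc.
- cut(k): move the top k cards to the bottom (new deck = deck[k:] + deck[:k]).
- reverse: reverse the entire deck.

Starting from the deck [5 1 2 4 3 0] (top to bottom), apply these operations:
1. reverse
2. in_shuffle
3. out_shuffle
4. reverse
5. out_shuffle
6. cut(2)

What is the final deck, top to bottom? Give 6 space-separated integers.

Answer: 1 3 5 2 4 0

Derivation:
After op 1 (reverse): [0 3 4 2 1 5]
After op 2 (in_shuffle): [2 0 1 3 5 4]
After op 3 (out_shuffle): [2 3 0 5 1 4]
After op 4 (reverse): [4 1 5 0 3 2]
After op 5 (out_shuffle): [4 0 1 3 5 2]
After op 6 (cut(2)): [1 3 5 2 4 0]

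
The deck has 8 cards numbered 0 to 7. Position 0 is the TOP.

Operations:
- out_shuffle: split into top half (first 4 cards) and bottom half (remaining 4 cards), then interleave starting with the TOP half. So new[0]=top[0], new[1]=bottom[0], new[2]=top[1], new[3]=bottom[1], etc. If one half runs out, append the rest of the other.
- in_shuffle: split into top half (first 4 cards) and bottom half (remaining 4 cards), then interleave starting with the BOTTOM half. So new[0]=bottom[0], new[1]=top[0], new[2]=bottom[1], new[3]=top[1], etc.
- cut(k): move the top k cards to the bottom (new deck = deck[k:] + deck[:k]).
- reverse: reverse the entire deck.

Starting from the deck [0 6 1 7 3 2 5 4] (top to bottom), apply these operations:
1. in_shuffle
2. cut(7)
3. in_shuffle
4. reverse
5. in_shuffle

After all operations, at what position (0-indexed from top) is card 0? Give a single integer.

After op 1 (in_shuffle): [3 0 2 6 5 1 4 7]
After op 2 (cut(7)): [7 3 0 2 6 5 1 4]
After op 3 (in_shuffle): [6 7 5 3 1 0 4 2]
After op 4 (reverse): [2 4 0 1 3 5 7 6]
After op 5 (in_shuffle): [3 2 5 4 7 0 6 1]
Card 0 is at position 5.

Answer: 5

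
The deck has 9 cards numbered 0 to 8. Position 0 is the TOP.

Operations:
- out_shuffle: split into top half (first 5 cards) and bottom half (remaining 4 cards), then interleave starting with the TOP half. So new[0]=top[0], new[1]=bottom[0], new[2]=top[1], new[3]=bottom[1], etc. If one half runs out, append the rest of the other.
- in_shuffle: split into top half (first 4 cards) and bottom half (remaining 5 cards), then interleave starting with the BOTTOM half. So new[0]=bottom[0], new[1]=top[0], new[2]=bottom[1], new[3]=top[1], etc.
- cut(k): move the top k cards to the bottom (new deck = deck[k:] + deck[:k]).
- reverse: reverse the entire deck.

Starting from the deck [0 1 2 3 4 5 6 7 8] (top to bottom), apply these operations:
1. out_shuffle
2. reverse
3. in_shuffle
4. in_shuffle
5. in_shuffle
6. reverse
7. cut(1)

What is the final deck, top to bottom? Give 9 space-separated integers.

Answer: 4 8 3 7 2 6 1 5 0

Derivation:
After op 1 (out_shuffle): [0 5 1 6 2 7 3 8 4]
After op 2 (reverse): [4 8 3 7 2 6 1 5 0]
After op 3 (in_shuffle): [2 4 6 8 1 3 5 7 0]
After op 4 (in_shuffle): [1 2 3 4 5 6 7 8 0]
After op 5 (in_shuffle): [5 1 6 2 7 3 8 4 0]
After op 6 (reverse): [0 4 8 3 7 2 6 1 5]
After op 7 (cut(1)): [4 8 3 7 2 6 1 5 0]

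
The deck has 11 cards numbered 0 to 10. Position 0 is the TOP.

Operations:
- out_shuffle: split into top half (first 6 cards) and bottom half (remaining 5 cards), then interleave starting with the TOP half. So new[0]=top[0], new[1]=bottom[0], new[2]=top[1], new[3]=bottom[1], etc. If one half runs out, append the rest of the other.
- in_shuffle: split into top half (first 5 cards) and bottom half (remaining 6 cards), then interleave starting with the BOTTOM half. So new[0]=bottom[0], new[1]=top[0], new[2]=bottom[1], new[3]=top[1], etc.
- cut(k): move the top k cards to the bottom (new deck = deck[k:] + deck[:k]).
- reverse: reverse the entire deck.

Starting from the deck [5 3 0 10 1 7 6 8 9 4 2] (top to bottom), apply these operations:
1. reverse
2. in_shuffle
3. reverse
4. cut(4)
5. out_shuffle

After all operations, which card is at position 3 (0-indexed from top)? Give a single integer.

After op 1 (reverse): [2 4 9 8 6 7 1 10 0 3 5]
After op 2 (in_shuffle): [7 2 1 4 10 9 0 8 3 6 5]
After op 3 (reverse): [5 6 3 8 0 9 10 4 1 2 7]
After op 4 (cut(4)): [0 9 10 4 1 2 7 5 6 3 8]
After op 5 (out_shuffle): [0 7 9 5 10 6 4 3 1 8 2]
Position 3: card 5.

Answer: 5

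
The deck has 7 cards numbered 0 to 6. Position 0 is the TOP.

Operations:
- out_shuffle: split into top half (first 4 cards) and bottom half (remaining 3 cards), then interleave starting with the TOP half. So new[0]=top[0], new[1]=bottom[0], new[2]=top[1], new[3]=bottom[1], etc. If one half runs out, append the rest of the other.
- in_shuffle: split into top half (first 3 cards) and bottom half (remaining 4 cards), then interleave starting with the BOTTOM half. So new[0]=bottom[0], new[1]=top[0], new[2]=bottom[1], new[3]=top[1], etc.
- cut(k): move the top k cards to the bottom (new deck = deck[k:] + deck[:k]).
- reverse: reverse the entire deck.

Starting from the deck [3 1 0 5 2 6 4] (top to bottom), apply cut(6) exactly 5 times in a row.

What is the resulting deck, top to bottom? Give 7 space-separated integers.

Answer: 0 5 2 6 4 3 1

Derivation:
After op 1 (cut(6)): [4 3 1 0 5 2 6]
After op 2 (cut(6)): [6 4 3 1 0 5 2]
After op 3 (cut(6)): [2 6 4 3 1 0 5]
After op 4 (cut(6)): [5 2 6 4 3 1 0]
After op 5 (cut(6)): [0 5 2 6 4 3 1]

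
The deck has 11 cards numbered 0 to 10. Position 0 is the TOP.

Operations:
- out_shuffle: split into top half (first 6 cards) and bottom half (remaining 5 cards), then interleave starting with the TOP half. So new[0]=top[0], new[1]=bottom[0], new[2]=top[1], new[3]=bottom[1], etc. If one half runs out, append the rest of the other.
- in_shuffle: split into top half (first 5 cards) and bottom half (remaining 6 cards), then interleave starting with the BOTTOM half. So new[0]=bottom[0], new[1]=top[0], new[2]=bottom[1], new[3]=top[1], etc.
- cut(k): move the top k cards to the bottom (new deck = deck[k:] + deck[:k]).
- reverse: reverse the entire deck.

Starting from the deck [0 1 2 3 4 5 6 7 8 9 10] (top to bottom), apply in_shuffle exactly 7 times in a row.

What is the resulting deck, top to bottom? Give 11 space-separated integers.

Answer: 7 4 1 9 6 3 0 8 5 2 10

Derivation:
After op 1 (in_shuffle): [5 0 6 1 7 2 8 3 9 4 10]
After op 2 (in_shuffle): [2 5 8 0 3 6 9 1 4 7 10]
After op 3 (in_shuffle): [6 2 9 5 1 8 4 0 7 3 10]
After op 4 (in_shuffle): [8 6 4 2 0 9 7 5 3 1 10]
After op 5 (in_shuffle): [9 8 7 6 5 4 3 2 1 0 10]
After op 6 (in_shuffle): [4 9 3 8 2 7 1 6 0 5 10]
After op 7 (in_shuffle): [7 4 1 9 6 3 0 8 5 2 10]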